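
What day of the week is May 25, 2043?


Zeller's congruence:
q=25, m=5, k=43, j=20
h = (25 + ⌊13×6/5⌋ + 43 + ⌊43/4⌋ + ⌊20/4⌋ - 2×20) mod 7
= (25 + 15 + 43 + 10 + 5 - 40) mod 7
= 58 mod 7 = 2
h=2 → Monday

Monday


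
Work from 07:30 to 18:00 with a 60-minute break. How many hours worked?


9h 30m (570 minutes)

Total time = (18×60+0) - (7×60+30)
= 1080 - 450 = 630 min
Minus break: 630 - 60 = 570 min
= 9h 30m


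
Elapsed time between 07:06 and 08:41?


1h 35m

End time in minutes: 8×60 + 41 = 521
Start time in minutes: 7×60 + 6 = 426
Difference = 521 - 426 = 95 minutes
= 1 hours 35 minutes


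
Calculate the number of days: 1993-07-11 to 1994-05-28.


321 days

From July 11, 1993 to May 28, 1994
Rest of July 1993: 31 - 11 = 20
Full months: August 31, September 30, October 31, November 30, December 31, January 31, February 1994 28, March 31, April 30
Days into May 1994: 28
Total = 20 + 31 + 30 + 31 + 30 + 31 + 31 + 28 + 31 + 30 + 28 = 321 days


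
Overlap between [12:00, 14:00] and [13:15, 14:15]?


Meeting A: 720-840 (in minutes from midnight)
Meeting B: 795-855
Overlap start = max(720, 795) = 795
Overlap end = min(840, 855) = 840
Overlap = max(0, 840 - 795) = 45 min

45 minutes


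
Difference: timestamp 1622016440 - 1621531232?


Difference = 1622016440 - 1621531232 = 485208 seconds
In hours: 485208 / 3600 ≈ 134.8
In days: 485208 / 86400 ≈ 5.62

485208 seconds (134.8 hours / 5.62 days)


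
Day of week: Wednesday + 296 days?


Friday

Start: Wednesday (index 2)
(2 + 296) mod 7
= 298 mod 7
= 4
Index 4 → Friday


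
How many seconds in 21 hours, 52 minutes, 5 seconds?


Hours: 21 × 3600 = 75600
Minutes: 52 × 60 = 3120
Seconds: 5
Total = 75600 + 3120 + 5 = 78725

78725 seconds


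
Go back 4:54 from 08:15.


Start: 495 minutes from midnight
Subtract: 294 minutes
Remaining: 495 - 294 = 201
Hours: 3, Minutes: 21

03:21


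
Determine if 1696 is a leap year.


Rules: divisible by 4 AND (not by 100 OR by 400)
1696 ÷ 4 = 424 exactly → divisible by 4
1696 ÷ 100 = 16 remainder 96 → not divisible by 100
Divisible by 4 but not by 100 → leap year

Yes


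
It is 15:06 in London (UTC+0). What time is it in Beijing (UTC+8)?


23:06

Time difference = UTC+8 - UTC+0 = +8 hours
New hour = (15 + 8) mod 24
= 23 mod 24 = 23
Minutes unchanged → 23:06


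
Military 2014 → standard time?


Hour: 20
20 - 12 = 8 → PM

8:14 PM


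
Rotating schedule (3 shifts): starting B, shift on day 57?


Shifts: A, B, C
Start: B (index 1)
Day 57: (1 + 57 - 1) mod 3
= 57 mod 3
= 0
Index 0 → shift A

Shift A


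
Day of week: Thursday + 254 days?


Saturday

Start: Thursday (index 3)
(3 + 254) mod 7
= 257 mod 7
= 5
Index 5 → Saturday


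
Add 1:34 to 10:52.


12:26

Start: 652 minutes from midnight
Add: 94 minutes
Total: 746 minutes
Hours: 746 ÷ 60 = 12 remainder 26


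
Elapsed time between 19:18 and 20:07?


End time in minutes: 20×60 + 7 = 1207
Start time in minutes: 19×60 + 18 = 1158
Difference = 1207 - 1158 = 49 minutes
= 0 hours 49 minutes

0h 49m


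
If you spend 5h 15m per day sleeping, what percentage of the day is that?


Time: 315 minutes
Day: 1440 minutes
Percentage = (315/1440) × 100 ≈ 21.9%

21.9%


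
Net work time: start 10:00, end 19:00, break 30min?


Total time = (19×60+0) - (10×60+0)
= 1140 - 600 = 540 min
Minus break: 540 - 30 = 510 min
= 8h 30m

8h 30m (510 minutes)


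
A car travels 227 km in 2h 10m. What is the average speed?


104.8 km/h

Distance: 227 km
Time: 2h 10m = 130 min = 130/60 = 13/6 hours
Speed = 227 ÷ (13/6) = 227 × 6 / 13 = 1362/13 ≈ 104.8 km/h


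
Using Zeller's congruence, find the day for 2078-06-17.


Friday

Zeller's congruence:
q=17, m=6, k=78, j=20
h = (17 + ⌊13×7/5⌋ + 78 + ⌊78/4⌋ + ⌊20/4⌋ - 2×20) mod 7
= (17 + 18 + 78 + 19 + 5 - 40) mod 7
= 97 mod 7 = 6
h=6 → Friday


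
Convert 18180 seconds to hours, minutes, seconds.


5h 3m 0s

Hours: 18180 ÷ 3600 = 5 remainder 180
Minutes: 180 ÷ 60 = 3 remainder 0
Seconds: 0


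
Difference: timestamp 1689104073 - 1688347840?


756233 seconds (210.1 hours / 8.75 days)

Difference = 1689104073 - 1688347840 = 756233 seconds
In hours: 756233 / 3600 ≈ 210.1
In days: 756233 / 86400 ≈ 8.75


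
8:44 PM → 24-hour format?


Input: 8:44 PM
PM: 8 + 12 = 20

20:44


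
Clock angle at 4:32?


Hour hand = 4×30 + 32×0.5 = 136.0°
Minute hand = 32×6 = 192°
Difference = |136.0 - 192| = 56.0°

56.0°


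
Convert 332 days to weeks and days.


47 weeks 3 days

Weeks: 332 ÷ 7 = 47 remainder 3


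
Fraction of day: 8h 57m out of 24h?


Total minutes: 8×60 + 57 = 537
Day = 24×60 = 1440 minutes
Fraction = 537/1440 ≈ 0.3729
As a percentage: 537/1440 × 100 ≈ 37.29%

0.3729 (37.29%)


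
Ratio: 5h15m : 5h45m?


21:23 (0.91)

Duration 1: 315 minutes
Duration 2: 345 minutes
Ratio = 315:345
GCD = 15
Simplified = 21:23
As a decimal: 21/23 ≈ 0.91


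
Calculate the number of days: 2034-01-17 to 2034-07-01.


165 days

From January 17, 2034 to July 1, 2034
Rest of January 2034: 31 - 17 = 14
Full months: February 2034 28, March 31, April 30, May 31, June 30
Days into July 2034: 1
Total = 14 + 28 + 31 + 30 + 31 + 30 + 1 = 165 days


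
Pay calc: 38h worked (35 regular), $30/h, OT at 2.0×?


Regular: 35h × $30 = $1050.00
Overtime: 38 - 35 = 3h
OT pay: 3h × $30 × 2.0 = $180.00
Total = $1050.00 + $180.00 = $1230.00

$1230.00


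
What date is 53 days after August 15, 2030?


Start: August 15, 2030
Add 53 days
August 15 → September 1: 31 - 15 + 1 = 17 days (53 - 17 = 36 left)
September 1 → October 1: 30 - 1 + 1 = 30 days (36 - 30 = 6 left)
October 1 + 6 = October 7, 2030

October 7, 2030


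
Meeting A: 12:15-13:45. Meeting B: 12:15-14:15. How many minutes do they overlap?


90 minutes

Meeting A: 735-825 (in minutes from midnight)
Meeting B: 735-855
Overlap start = max(735, 735) = 735
Overlap end = min(825, 855) = 825
Overlap = max(0, 825 - 735) = 90 min


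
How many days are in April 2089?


Month: April (month 4)
April has 30 days

30 days


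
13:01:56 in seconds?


46916 seconds

Hours: 13 × 3600 = 46800
Minutes: 1 × 60 = 60
Seconds: 56
Total = 46800 + 60 + 56 = 46916


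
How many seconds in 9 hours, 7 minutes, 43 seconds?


Hours: 9 × 3600 = 32400
Minutes: 7 × 60 = 420
Seconds: 43
Total = 32400 + 420 + 43 = 32863

32863 seconds


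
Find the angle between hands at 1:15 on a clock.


Hour hand = 1×30 + 15×0.5 = 37.5°
Minute hand = 15×6 = 90°
Difference = |37.5 - 90| = 52.5°

52.5°


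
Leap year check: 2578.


Rules: divisible by 4 AND (not by 100 OR by 400)
2578 ÷ 4 = 644 remainder 2 → not divisible by 4
Not divisible by 4 → not a leap year

No


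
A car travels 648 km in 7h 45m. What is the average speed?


83.6 km/h

Distance: 648 km
Time: 7h 45m = 465 min = 465/60 = 31/4 hours
Speed = 648 ÷ (31/4) = 648 × 4 / 31 = 2592/31 ≈ 83.6 km/h


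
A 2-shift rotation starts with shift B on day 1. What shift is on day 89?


Shift B

Shifts: A, B
Start: B (index 1)
Day 89: (1 + 89 - 1) mod 2
= 89 mod 2
= 1
Index 1 → shift B


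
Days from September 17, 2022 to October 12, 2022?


From September 17, 2022 to October 12, 2022
Rest of September 2022: 30 - 17 = 13
Days into October 2022: 12
Total = 13 + 12 = 25 days

25 days


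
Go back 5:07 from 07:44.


Start: 464 minutes from midnight
Subtract: 307 minutes
Remaining: 464 - 307 = 157
Hours: 2, Minutes: 37

02:37


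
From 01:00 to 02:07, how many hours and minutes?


1h 7m

End time in minutes: 2×60 + 7 = 127
Start time in minutes: 1×60 + 0 = 60
Difference = 127 - 60 = 67 minutes
= 1 hours 7 minutes


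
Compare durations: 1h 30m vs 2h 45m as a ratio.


6:11 (0.55)

Duration 1: 90 minutes
Duration 2: 165 minutes
Ratio = 90:165
GCD = 15
Simplified = 6:11
As a decimal: 6/11 ≈ 0.55


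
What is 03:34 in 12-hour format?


3:34 AM

Hour: 3
3 < 12 → AM


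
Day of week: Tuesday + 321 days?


Start: Tuesday (index 1)
(1 + 321) mod 7
= 322 mod 7
= 0
Index 0 → Monday

Monday


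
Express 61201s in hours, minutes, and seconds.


Hours: 61201 ÷ 3600 = 17 remainder 1
Minutes: 1 ÷ 60 = 0 remainder 1
Seconds: 1

17h 0m 1s


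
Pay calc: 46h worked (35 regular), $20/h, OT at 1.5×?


$1030.00

Regular: 35h × $20 = $700.00
Overtime: 46 - 35 = 11h
OT pay: 11h × $20 × 1.5 = $330.00
Total = $700.00 + $330.00 = $1030.00


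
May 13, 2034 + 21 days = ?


June 3, 2034

Start: May 13, 2034
Add 21 days
May 13 → June 1: 31 - 13 + 1 = 19 days (21 - 19 = 2 left)
June 1 + 2 = June 3, 2034


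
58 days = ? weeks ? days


Weeks: 58 ÷ 7 = 8 remainder 2

8 weeks 2 days


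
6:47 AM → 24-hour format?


06:47

Input: 6:47 AM
AM hour stays: 6


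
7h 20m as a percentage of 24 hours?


0.3056 (30.56%)

Total minutes: 7×60 + 20 = 440
Day = 24×60 = 1440 minutes
Fraction = 440/1440 ≈ 0.3056
As a percentage: 440/1440 × 100 ≈ 30.56%


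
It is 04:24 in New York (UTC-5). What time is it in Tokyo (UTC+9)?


18:24

Time difference = UTC+9 - UTC-5 = +14 hours
New hour = (4 + 14) mod 24
= 18 mod 24 = 18
Minutes unchanged → 18:24


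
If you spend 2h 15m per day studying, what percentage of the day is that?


Time: 135 minutes
Day: 1440 minutes
Percentage = (135/1440) × 100 ≈ 9.4%

9.4%


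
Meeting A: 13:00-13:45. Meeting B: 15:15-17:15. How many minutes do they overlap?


0 minutes

Meeting A: 780-825 (in minutes from midnight)
Meeting B: 915-1035
Overlap start = max(780, 915) = 915
Overlap end = min(825, 1035) = 825
Overlap = max(0, 825 - 915) = 0 min


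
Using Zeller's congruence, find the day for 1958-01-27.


Zeller's congruence:
q=27, m=13, k=57, j=19
h = (27 + ⌊13×14/5⌋ + 57 + ⌊57/4⌋ + ⌊19/4⌋ - 2×19) mod 7
= (27 + 36 + 57 + 14 + 4 - 38) mod 7
= 100 mod 7 = 2
h=2 → Monday

Monday


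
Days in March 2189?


Month: March (month 3)
March has 31 days

31 days


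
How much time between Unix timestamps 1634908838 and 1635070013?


Difference = 1635070013 - 1634908838 = 161175 seconds
In hours: 161175 / 3600 ≈ 44.8
In days: 161175 / 86400 ≈ 1.87

161175 seconds (44.8 hours / 1.87 days)


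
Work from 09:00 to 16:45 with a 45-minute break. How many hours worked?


Total time = (16×60+45) - (9×60+0)
= 1005 - 540 = 465 min
Minus break: 465 - 45 = 420 min
= 7h 0m

7h 0m (420 minutes)


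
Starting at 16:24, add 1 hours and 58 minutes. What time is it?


Start: 984 minutes from midnight
Add: 118 minutes
Total: 1102 minutes
Hours: 1102 ÷ 60 = 18 remainder 22

18:22


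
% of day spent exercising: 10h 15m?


42.7%

Time: 615 minutes
Day: 1440 minutes
Percentage = (615/1440) × 100 ≈ 42.7%


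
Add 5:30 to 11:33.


17:03

Start: 693 minutes from midnight
Add: 330 minutes
Total: 1023 minutes
Hours: 1023 ÷ 60 = 17 remainder 3


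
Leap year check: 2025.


Rules: divisible by 4 AND (not by 100 OR by 400)
2025 ÷ 4 = 506 remainder 1 → not divisible by 4
Not divisible by 4 → not a leap year

No


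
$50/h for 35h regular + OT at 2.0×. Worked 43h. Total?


Regular: 35h × $50 = $1750.00
Overtime: 43 - 35 = 8h
OT pay: 8h × $50 × 2.0 = $800.00
Total = $1750.00 + $800.00 = $2550.00

$2550.00


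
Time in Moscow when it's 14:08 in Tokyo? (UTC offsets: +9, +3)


08:08

Time difference = UTC+3 - UTC+9 = -6 hours
New hour = (14 -6) mod 24
= 8 mod 24 = 8
Minutes unchanged → 08:08


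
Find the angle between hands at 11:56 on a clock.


22.0°

Hour hand = 11×30 + 56×0.5 = 358.0°
Minute hand = 56×6 = 336°
Difference = |358.0 - 336| = 22.0°


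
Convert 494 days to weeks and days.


70 weeks 4 days

Weeks: 494 ÷ 7 = 70 remainder 4


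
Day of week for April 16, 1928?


Monday

Zeller's congruence:
q=16, m=4, k=28, j=19
h = (16 + ⌊13×5/5⌋ + 28 + ⌊28/4⌋ + ⌊19/4⌋ - 2×19) mod 7
= (16 + 13 + 28 + 7 + 4 - 38) mod 7
= 30 mod 7 = 2
h=2 → Monday


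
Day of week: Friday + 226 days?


Start: Friday (index 4)
(4 + 226) mod 7
= 230 mod 7
= 6
Index 6 → Sunday

Sunday


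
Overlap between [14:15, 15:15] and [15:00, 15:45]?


Meeting A: 855-915 (in minutes from midnight)
Meeting B: 900-945
Overlap start = max(855, 900) = 900
Overlap end = min(915, 945) = 915
Overlap = max(0, 915 - 900) = 15 min

15 minutes


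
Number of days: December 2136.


31 days

Month: December (month 12)
December has 31 days


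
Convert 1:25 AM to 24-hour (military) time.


Input: 1:25 AM
AM hour stays: 1

01:25


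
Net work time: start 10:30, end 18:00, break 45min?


Total time = (18×60+0) - (10×60+30)
= 1080 - 630 = 450 min
Minus break: 450 - 45 = 405 min
= 6h 45m

6h 45m (405 minutes)


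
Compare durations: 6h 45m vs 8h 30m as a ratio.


27:34 (0.79)

Duration 1: 405 minutes
Duration 2: 510 minutes
Ratio = 405:510
GCD = 15
Simplified = 27:34
As a decimal: 27/34 ≈ 0.79


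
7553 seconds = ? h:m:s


Hours: 7553 ÷ 3600 = 2 remainder 353
Minutes: 353 ÷ 60 = 5 remainder 53
Seconds: 53

2h 5m 53s


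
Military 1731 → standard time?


Hour: 17
17 - 12 = 5 → PM

5:31 PM


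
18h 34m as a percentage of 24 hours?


0.7736 (77.36%)

Total minutes: 18×60 + 34 = 1114
Day = 24×60 = 1440 minutes
Fraction = 1114/1440 ≈ 0.7736
As a percentage: 1114/1440 × 100 ≈ 77.36%


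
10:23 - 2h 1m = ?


Start: 623 minutes from midnight
Subtract: 121 minutes
Remaining: 623 - 121 = 502
Hours: 8, Minutes: 22

08:22


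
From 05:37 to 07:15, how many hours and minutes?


1h 38m

End time in minutes: 7×60 + 15 = 435
Start time in minutes: 5×60 + 37 = 337
Difference = 435 - 337 = 98 minutes
= 1 hours 38 minutes


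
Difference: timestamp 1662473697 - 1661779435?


694262 seconds (192.9 hours / 8.04 days)

Difference = 1662473697 - 1661779435 = 694262 seconds
In hours: 694262 / 3600 ≈ 192.9
In days: 694262 / 86400 ≈ 8.04


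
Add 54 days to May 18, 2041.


July 11, 2041

Start: May 18, 2041
Add 54 days
May 18 → June 1: 31 - 18 + 1 = 14 days (54 - 14 = 40 left)
June 1 → July 1: 30 - 1 + 1 = 30 days (40 - 30 = 10 left)
July 1 + 10 = July 11, 2041


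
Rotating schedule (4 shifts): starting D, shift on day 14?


Shifts: A, B, C, D
Start: D (index 3)
Day 14: (3 + 14 - 1) mod 4
= 16 mod 4
= 0
Index 0 → shift A

Shift A


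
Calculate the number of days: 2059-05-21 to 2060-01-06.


From May 21, 2059 to January 6, 2060
Rest of May 2059: 31 - 21 = 10
Full months: June 30, July 31, August 31, September 30, October 31, November 30, December 31
Days into January 2060: 6
Total = 10 + 30 + 31 + 31 + 30 + 31 + 30 + 31 + 6 = 230 days

230 days


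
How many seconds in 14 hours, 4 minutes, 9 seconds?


50649 seconds

Hours: 14 × 3600 = 50400
Minutes: 4 × 60 = 240
Seconds: 9
Total = 50400 + 240 + 9 = 50649


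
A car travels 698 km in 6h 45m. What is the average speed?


103.4 km/h

Distance: 698 km
Time: 6h 45m = 405 min = 405/60 = 27/4 hours
Speed = 698 ÷ (27/4) = 698 × 4 / 27 = 2792/27 ≈ 103.4 km/h


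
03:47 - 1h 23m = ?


02:24

Start: 227 minutes from midnight
Subtract: 83 minutes
Remaining: 227 - 83 = 144
Hours: 2, Minutes: 24


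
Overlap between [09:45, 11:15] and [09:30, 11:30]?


90 minutes

Meeting A: 585-675 (in minutes from midnight)
Meeting B: 570-690
Overlap start = max(585, 570) = 585
Overlap end = min(675, 690) = 675
Overlap = max(0, 675 - 585) = 90 min


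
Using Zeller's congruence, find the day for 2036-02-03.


Zeller's congruence:
q=3, m=14, k=35, j=20
h = (3 + ⌊13×15/5⌋ + 35 + ⌊35/4⌋ + ⌊20/4⌋ - 2×20) mod 7
= (3 + 39 + 35 + 8 + 5 - 40) mod 7
= 50 mod 7 = 1
h=1 → Sunday

Sunday


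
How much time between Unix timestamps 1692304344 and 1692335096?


Difference = 1692335096 - 1692304344 = 30752 seconds
In hours: 30752 / 3600 ≈ 8.5
In days: 30752 / 86400 ≈ 0.36

30752 seconds (8.5 hours / 0.36 days)


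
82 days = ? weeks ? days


11 weeks 5 days

Weeks: 82 ÷ 7 = 11 remainder 5


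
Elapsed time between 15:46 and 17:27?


End time in minutes: 17×60 + 27 = 1047
Start time in minutes: 15×60 + 46 = 946
Difference = 1047 - 946 = 101 minutes
= 1 hours 41 minutes

1h 41m


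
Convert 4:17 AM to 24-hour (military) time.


Input: 4:17 AM
AM hour stays: 4

04:17


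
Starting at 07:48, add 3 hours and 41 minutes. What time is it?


11:29

Start: 468 minutes from midnight
Add: 221 minutes
Total: 689 minutes
Hours: 689 ÷ 60 = 11 remainder 29


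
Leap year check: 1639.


Rules: divisible by 4 AND (not by 100 OR by 400)
1639 ÷ 4 = 409 remainder 3 → not divisible by 4
Not divisible by 4 → not a leap year

No


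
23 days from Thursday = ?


Start: Thursday (index 3)
(3 + 23) mod 7
= 26 mod 7
= 5
Index 5 → Saturday

Saturday


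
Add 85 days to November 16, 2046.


February 9, 2047

Start: November 16, 2046
Add 85 days
November 16 → December 1: 30 - 16 + 1 = 15 days (85 - 15 = 70 left)
December 1 → January 1: 31 - 1 + 1 = 31 days (70 - 31 = 39 left)
January 1 → February 1: 31 - 1 + 1 = 31 days (39 - 31 = 8 left)
February 1 + 8 = February 9, 2047


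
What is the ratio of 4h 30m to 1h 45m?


18:7 (2.57)

Duration 1: 270 minutes
Duration 2: 105 minutes
Ratio = 270:105
GCD = 15
Simplified = 18:7
As a decimal: 18/7 ≈ 2.57


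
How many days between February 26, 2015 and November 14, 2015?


From February 26, 2015 to November 14, 2015
Rest of February 2015: 28 - 26 = 2
Full months: March 31, April 30, May 31, June 30, July 31, August 31, September 30, October 31
Days into November 2015: 14
Total = 2 + 31 + 30 + 31 + 30 + 31 + 31 + 30 + 31 + 14 = 261 days

261 days


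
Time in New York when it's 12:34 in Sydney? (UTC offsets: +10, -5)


21:34 (previous day)

Time difference = UTC-5 - UTC+10 = -15 hours
New hour = (12 -15) mod 24
= -3 mod 24 = 21
Minutes unchanged → 21:34; -3 < 0 → previous day


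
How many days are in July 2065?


Month: July (month 7)
July has 31 days

31 days


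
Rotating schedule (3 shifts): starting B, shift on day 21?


Shift A

Shifts: A, B, C
Start: B (index 1)
Day 21: (1 + 21 - 1) mod 3
= 21 mod 3
= 0
Index 0 → shift A


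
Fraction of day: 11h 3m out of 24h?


Total minutes: 11×60 + 3 = 663
Day = 24×60 = 1440 minutes
Fraction = 663/1440 ≈ 0.4604
As a percentage: 663/1440 × 100 ≈ 46.04%

0.4604 (46.04%)


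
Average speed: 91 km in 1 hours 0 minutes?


Distance: 91 km
Time: 1 hours
Speed = 91 / 1 = 91.0 km/h

91.0 km/h


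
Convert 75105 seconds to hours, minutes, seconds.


20h 51m 45s

Hours: 75105 ÷ 3600 = 20 remainder 3105
Minutes: 3105 ÷ 60 = 51 remainder 45
Seconds: 45


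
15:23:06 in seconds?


Hours: 15 × 3600 = 54000
Minutes: 23 × 60 = 1380
Seconds: 6
Total = 54000 + 1380 + 6 = 55386

55386 seconds


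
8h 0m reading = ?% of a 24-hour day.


Time: 480 minutes
Day: 1440 minutes
Percentage = (480/1440) × 100 ≈ 33.3%

33.3%


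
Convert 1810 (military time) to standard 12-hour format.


6:10 PM

Hour: 18
18 - 12 = 6 → PM


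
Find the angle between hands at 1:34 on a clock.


157.0°

Hour hand = 1×30 + 34×0.5 = 47.0°
Minute hand = 34×6 = 204°
Difference = |47.0 - 204| = 157.0°


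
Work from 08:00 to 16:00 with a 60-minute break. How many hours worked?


Total time = (16×60+0) - (8×60+0)
= 960 - 480 = 480 min
Minus break: 480 - 60 = 420 min
= 7h 0m

7h 0m (420 minutes)


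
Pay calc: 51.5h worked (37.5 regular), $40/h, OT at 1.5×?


Regular: 37.5h × $40 = $1500.00
Overtime: 51.5 - 37.5 = 14.0h
OT pay: 14.0h × $40 × 1.5 = $840.00
Total = $1500.00 + $840.00 = $2340.00

$2340.00


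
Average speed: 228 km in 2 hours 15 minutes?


101.3 km/h

Distance: 228 km
Time: 2h 15m = 135 min = 135/60 = 9/4 hours
Speed = 228 ÷ (9/4) = 228 × 4 / 9 = 912/9 ≈ 101.3 km/h


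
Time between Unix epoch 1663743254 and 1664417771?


Difference = 1664417771 - 1663743254 = 674517 seconds
In hours: 674517 / 3600 ≈ 187.4
In days: 674517 / 86400 ≈ 7.81

674517 seconds (187.4 hours / 7.81 days)


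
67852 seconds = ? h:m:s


18h 50m 52s

Hours: 67852 ÷ 3600 = 18 remainder 3052
Minutes: 3052 ÷ 60 = 50 remainder 52
Seconds: 52


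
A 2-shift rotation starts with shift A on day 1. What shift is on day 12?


Shifts: A, B
Start: A (index 0)
Day 12: (0 + 12 - 1) mod 2
= 11 mod 2
= 1
Index 1 → shift B

Shift B


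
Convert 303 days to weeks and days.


43 weeks 2 days

Weeks: 303 ÷ 7 = 43 remainder 2


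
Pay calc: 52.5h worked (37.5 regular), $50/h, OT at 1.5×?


$3000.00

Regular: 37.5h × $50 = $1875.00
Overtime: 52.5 - 37.5 = 15.0h
OT pay: 15.0h × $50 × 1.5 = $1125.00
Total = $1875.00 + $1125.00 = $3000.00


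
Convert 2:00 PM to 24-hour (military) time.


14:00

Input: 2:00 PM
PM: 2 + 12 = 14


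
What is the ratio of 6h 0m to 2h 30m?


Duration 1: 360 minutes
Duration 2: 150 minutes
Ratio = 360:150
GCD = 30
Simplified = 12:5
As a decimal: 12/5 = 2.40

12:5 (2.40)


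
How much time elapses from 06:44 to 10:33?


End time in minutes: 10×60 + 33 = 633
Start time in minutes: 6×60 + 44 = 404
Difference = 633 - 404 = 229 minutes
= 3 hours 49 minutes

3h 49m


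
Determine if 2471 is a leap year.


No

Rules: divisible by 4 AND (not by 100 OR by 400)
2471 ÷ 4 = 617 remainder 3 → not divisible by 4
Not divisible by 4 → not a leap year


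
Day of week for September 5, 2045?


Zeller's congruence:
q=5, m=9, k=45, j=20
h = (5 + ⌊13×10/5⌋ + 45 + ⌊45/4⌋ + ⌊20/4⌋ - 2×20) mod 7
= (5 + 26 + 45 + 11 + 5 - 40) mod 7
= 52 mod 7 = 3
h=3 → Tuesday

Tuesday


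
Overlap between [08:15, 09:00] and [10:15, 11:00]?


Meeting A: 495-540 (in minutes from midnight)
Meeting B: 615-660
Overlap start = max(495, 615) = 615
Overlap end = min(540, 660) = 540
Overlap = max(0, 540 - 615) = 0 min

0 minutes


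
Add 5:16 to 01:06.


06:22

Start: 66 minutes from midnight
Add: 316 minutes
Total: 382 minutes
Hours: 382 ÷ 60 = 6 remainder 22


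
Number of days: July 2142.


31 days

Month: July (month 7)
July has 31 days


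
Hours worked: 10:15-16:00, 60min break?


4h 45m (285 minutes)

Total time = (16×60+0) - (10×60+15)
= 960 - 615 = 345 min
Minus break: 345 - 60 = 285 min
= 4h 45m


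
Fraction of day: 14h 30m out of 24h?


Total minutes: 14×60 + 30 = 870
Day = 24×60 = 1440 minutes
Fraction = 870/1440 ≈ 0.6042
As a percentage: 870/1440 × 100 ≈ 60.42%

0.6042 (60.42%)


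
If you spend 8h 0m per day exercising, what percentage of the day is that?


33.3%

Time: 480 minutes
Day: 1440 minutes
Percentage = (480/1440) × 100 ≈ 33.3%


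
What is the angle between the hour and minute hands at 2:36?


138.0°

Hour hand = 2×30 + 36×0.5 = 78.0°
Minute hand = 36×6 = 216°
Difference = |78.0 - 216| = 138.0°


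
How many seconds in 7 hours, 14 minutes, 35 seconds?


Hours: 7 × 3600 = 25200
Minutes: 14 × 60 = 840
Seconds: 35
Total = 25200 + 840 + 35 = 26075

26075 seconds


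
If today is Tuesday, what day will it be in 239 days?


Wednesday

Start: Tuesday (index 1)
(1 + 239) mod 7
= 240 mod 7
= 2
Index 2 → Wednesday


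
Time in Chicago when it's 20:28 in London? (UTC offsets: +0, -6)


Time difference = UTC-6 - UTC+0 = -6 hours
New hour = (20 -6) mod 24
= 14 mod 24 = 14
Minutes unchanged → 14:28

14:28


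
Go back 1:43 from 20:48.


19:05

Start: 1248 minutes from midnight
Subtract: 103 minutes
Remaining: 1248 - 103 = 1145
Hours: 19, Minutes: 5


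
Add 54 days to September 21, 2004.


Start: September 21, 2004
Add 54 days
September 21 → October 1: 30 - 21 + 1 = 10 days (54 - 10 = 44 left)
October 1 → November 1: 31 - 1 + 1 = 31 days (44 - 31 = 13 left)
November 1 + 13 = November 14, 2004

November 14, 2004


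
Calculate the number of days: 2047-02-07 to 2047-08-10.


From February 7, 2047 to August 10, 2047
Rest of February 2047: 28 - 7 = 21
Full months: March 31, April 30, May 31, June 30, July 31
Days into August 2047: 10
Total = 21 + 31 + 30 + 31 + 30 + 31 + 10 = 184 days

184 days


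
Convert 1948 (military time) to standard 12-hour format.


Hour: 19
19 - 12 = 7 → PM

7:48 PM


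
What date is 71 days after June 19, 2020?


Start: June 19, 2020
Add 71 days
June 19 → July 1: 30 - 19 + 1 = 12 days (71 - 12 = 59 left)
July 1 → August 1: 31 - 1 + 1 = 31 days (59 - 31 = 28 left)
August 1 + 28 = August 29, 2020

August 29, 2020


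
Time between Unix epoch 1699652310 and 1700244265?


591955 seconds (164.4 hours / 6.85 days)

Difference = 1700244265 - 1699652310 = 591955 seconds
In hours: 591955 / 3600 ≈ 164.4
In days: 591955 / 86400 ≈ 6.85


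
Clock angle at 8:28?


Hour hand = 8×30 + 28×0.5 = 254.0°
Minute hand = 28×6 = 168°
Difference = |254.0 - 168| = 86.0°

86.0°


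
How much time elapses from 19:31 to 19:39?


End time in minutes: 19×60 + 39 = 1179
Start time in minutes: 19×60 + 31 = 1171
Difference = 1179 - 1171 = 8 minutes
= 0 hours 8 minutes

0h 8m


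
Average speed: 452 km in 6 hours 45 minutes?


67.0 km/h

Distance: 452 km
Time: 6h 45m = 405 min = 405/60 = 27/4 hours
Speed = 452 ÷ (27/4) = 452 × 4 / 27 = 1808/27 ≈ 67.0 km/h


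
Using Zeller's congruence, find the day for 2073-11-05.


Zeller's congruence:
q=5, m=11, k=73, j=20
h = (5 + ⌊13×12/5⌋ + 73 + ⌊73/4⌋ + ⌊20/4⌋ - 2×20) mod 7
= (5 + 31 + 73 + 18 + 5 - 40) mod 7
= 92 mod 7 = 1
h=1 → Sunday

Sunday


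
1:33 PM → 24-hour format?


Input: 1:33 PM
PM: 1 + 12 = 13

13:33


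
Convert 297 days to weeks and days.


42 weeks 3 days

Weeks: 297 ÷ 7 = 42 remainder 3


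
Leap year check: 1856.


Yes

Rules: divisible by 4 AND (not by 100 OR by 400)
1856 ÷ 4 = 464 exactly → divisible by 4
1856 ÷ 100 = 18 remainder 56 → not divisible by 100
Divisible by 4 but not by 100 → leap year


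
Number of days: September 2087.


30 days

Month: September (month 9)
September has 30 days


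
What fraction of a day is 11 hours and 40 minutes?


Total minutes: 11×60 + 40 = 700
Day = 24×60 = 1440 minutes
Fraction = 700/1440 ≈ 0.4861
As a percentage: 700/1440 × 100 ≈ 48.61%

0.4861 (48.61%)


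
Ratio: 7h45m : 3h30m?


31:14 (2.21)

Duration 1: 465 minutes
Duration 2: 210 minutes
Ratio = 465:210
GCD = 15
Simplified = 31:14
As a decimal: 31/14 ≈ 2.21


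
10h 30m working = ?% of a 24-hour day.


43.8%

Time: 630 minutes
Day: 1440 minutes
Percentage = (630/1440) × 100 ≈ 43.8%


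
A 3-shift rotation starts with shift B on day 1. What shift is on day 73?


Shift B

Shifts: A, B, C
Start: B (index 1)
Day 73: (1 + 73 - 1) mod 3
= 73 mod 3
= 1
Index 1 → shift B


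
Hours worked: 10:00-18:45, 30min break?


8h 15m (495 minutes)

Total time = (18×60+45) - (10×60+0)
= 1125 - 600 = 525 min
Minus break: 525 - 30 = 495 min
= 8h 15m


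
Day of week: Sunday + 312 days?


Thursday

Start: Sunday (index 6)
(6 + 312) mod 7
= 318 mod 7
= 3
Index 3 → Thursday


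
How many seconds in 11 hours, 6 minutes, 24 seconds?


39984 seconds

Hours: 11 × 3600 = 39600
Minutes: 6 × 60 = 360
Seconds: 24
Total = 39600 + 360 + 24 = 39984


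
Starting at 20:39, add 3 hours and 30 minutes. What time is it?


Start: 1239 minutes from midnight
Add: 210 minutes
Total: 1449 minutes
Hours: 1449 ÷ 60 = 24 remainder 9
24 ≥ 24 → 24 - 24 = 0 (next day)

00:09 (next day)


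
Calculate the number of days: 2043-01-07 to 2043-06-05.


149 days

From January 7, 2043 to June 5, 2043
Rest of January 2043: 31 - 7 = 24
Full months: February 2043 28, March 31, April 30, May 31
Days into June 2043: 5
Total = 24 + 28 + 31 + 30 + 31 + 5 = 149 days


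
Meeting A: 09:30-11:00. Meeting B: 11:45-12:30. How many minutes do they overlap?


0 minutes

Meeting A: 570-660 (in minutes from midnight)
Meeting B: 705-750
Overlap start = max(570, 705) = 705
Overlap end = min(660, 750) = 660
Overlap = max(0, 660 - 705) = 0 min


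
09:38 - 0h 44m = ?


08:54

Start: 578 minutes from midnight
Subtract: 44 minutes
Remaining: 578 - 44 = 534
Hours: 8, Minutes: 54


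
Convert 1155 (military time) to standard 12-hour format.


11:55 AM

Hour: 11
11 < 12 → AM


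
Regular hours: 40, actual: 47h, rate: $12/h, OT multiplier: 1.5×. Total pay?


$606.00

Regular: 40h × $12 = $480.00
Overtime: 47 - 40 = 7h
OT pay: 7h × $12 × 1.5 = $126.00
Total = $480.00 + $126.00 = $606.00


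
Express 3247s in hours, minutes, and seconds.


0h 54m 7s

Hours: 3247 ÷ 3600 = 0 remainder 3247
Minutes: 3247 ÷ 60 = 54 remainder 7
Seconds: 7


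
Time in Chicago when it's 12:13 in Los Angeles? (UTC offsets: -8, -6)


14:13

Time difference = UTC-6 - UTC-8 = +2 hours
New hour = (12 + 2) mod 24
= 14 mod 24 = 14
Minutes unchanged → 14:13


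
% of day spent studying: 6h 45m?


28.1%

Time: 405 minutes
Day: 1440 minutes
Percentage = (405/1440) × 100 ≈ 28.1%


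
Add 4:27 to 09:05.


Start: 545 minutes from midnight
Add: 267 minutes
Total: 812 minutes
Hours: 812 ÷ 60 = 13 remainder 32

13:32


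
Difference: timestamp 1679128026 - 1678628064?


499962 seconds (138.9 hours / 5.79 days)

Difference = 1679128026 - 1678628064 = 499962 seconds
In hours: 499962 / 3600 ≈ 138.9
In days: 499962 / 86400 ≈ 5.79


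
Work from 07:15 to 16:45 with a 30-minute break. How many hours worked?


9h 0m (540 minutes)

Total time = (16×60+45) - (7×60+15)
= 1005 - 435 = 570 min
Minus break: 570 - 30 = 540 min
= 9h 0m


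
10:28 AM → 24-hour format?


10:28

Input: 10:28 AM
AM hour stays: 10


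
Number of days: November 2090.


30 days

Month: November (month 11)
November has 30 days


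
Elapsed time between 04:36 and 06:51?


End time in minutes: 6×60 + 51 = 411
Start time in minutes: 4×60 + 36 = 276
Difference = 411 - 276 = 135 minutes
= 2 hours 15 minutes

2h 15m


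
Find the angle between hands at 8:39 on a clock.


25.5°

Hour hand = 8×30 + 39×0.5 = 259.5°
Minute hand = 39×6 = 234°
Difference = |259.5 - 234| = 25.5°


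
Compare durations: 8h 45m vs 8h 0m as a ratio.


Duration 1: 525 minutes
Duration 2: 480 minutes
Ratio = 525:480
GCD = 15
Simplified = 35:32
As a decimal: 35/32 ≈ 1.09

35:32 (1.09)


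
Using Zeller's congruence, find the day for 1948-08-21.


Zeller's congruence:
q=21, m=8, k=48, j=19
h = (21 + ⌊13×9/5⌋ + 48 + ⌊48/4⌋ + ⌊19/4⌋ - 2×19) mod 7
= (21 + 23 + 48 + 12 + 4 - 38) mod 7
= 70 mod 7 = 0
h=0 → Saturday

Saturday


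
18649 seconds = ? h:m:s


Hours: 18649 ÷ 3600 = 5 remainder 649
Minutes: 649 ÷ 60 = 10 remainder 49
Seconds: 49

5h 10m 49s


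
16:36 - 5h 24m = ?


Start: 996 minutes from midnight
Subtract: 324 minutes
Remaining: 996 - 324 = 672
Hours: 11, Minutes: 12

11:12


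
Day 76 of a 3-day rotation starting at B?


Shift B

Shifts: A, B, C
Start: B (index 1)
Day 76: (1 + 76 - 1) mod 3
= 76 mod 3
= 1
Index 1 → shift B


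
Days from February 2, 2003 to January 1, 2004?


333 days

From February 2, 2003 to January 1, 2004
Rest of February 2003: 28 - 2 = 26
Full months: March 31, April 30, May 31, June 30, July 31, August 31, September 30, October 31, November 30, December 31
Days into January 2004: 1
Total = 26 + 31 + 30 + 31 + 30 + 31 + 31 + 30 + 31 + 30 + 31 + 1 = 333 days


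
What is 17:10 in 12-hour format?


Hour: 17
17 - 12 = 5 → PM

5:10 PM


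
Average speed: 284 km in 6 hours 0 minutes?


47.3 km/h

Distance: 284 km
Time: 6 hours
Speed = 284 / 6 ≈ 47.3 km/h


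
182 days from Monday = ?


Start: Monday (index 0)
(0 + 182) mod 7
= 182 mod 7
= 0
Index 0 → Monday

Monday


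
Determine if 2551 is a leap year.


No

Rules: divisible by 4 AND (not by 100 OR by 400)
2551 ÷ 4 = 637 remainder 3 → not divisible by 4
Not divisible by 4 → not a leap year


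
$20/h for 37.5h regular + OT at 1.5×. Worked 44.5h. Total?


Regular: 37.5h × $20 = $750.00
Overtime: 44.5 - 37.5 = 7.0h
OT pay: 7.0h × $20 × 1.5 = $210.00
Total = $750.00 + $210.00 = $960.00

$960.00


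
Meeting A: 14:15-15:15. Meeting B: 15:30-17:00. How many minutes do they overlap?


0 minutes

Meeting A: 855-915 (in minutes from midnight)
Meeting B: 930-1020
Overlap start = max(855, 930) = 930
Overlap end = min(915, 1020) = 915
Overlap = max(0, 915 - 930) = 0 min


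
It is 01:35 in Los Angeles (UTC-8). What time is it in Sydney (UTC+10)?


19:35

Time difference = UTC+10 - UTC-8 = +18 hours
New hour = (1 + 18) mod 24
= 19 mod 24 = 19
Minutes unchanged → 19:35


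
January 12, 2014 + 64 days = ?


Start: January 12, 2014
Add 64 days
January 12 → February 1: 31 - 12 + 1 = 20 days (64 - 20 = 44 left)
February 1 → March 1: 28 - 1 + 1 = 28 days (44 - 28 = 16 left)
March 1 + 16 = March 17, 2014

March 17, 2014


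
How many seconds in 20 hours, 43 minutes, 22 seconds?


Hours: 20 × 3600 = 72000
Minutes: 43 × 60 = 2580
Seconds: 22
Total = 72000 + 2580 + 22 = 74602

74602 seconds


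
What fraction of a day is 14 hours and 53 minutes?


Total minutes: 14×60 + 53 = 893
Day = 24×60 = 1440 minutes
Fraction = 893/1440 ≈ 0.6201
As a percentage: 893/1440 × 100 ≈ 62.01%

0.6201 (62.01%)


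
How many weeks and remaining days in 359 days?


51 weeks 2 days

Weeks: 359 ÷ 7 = 51 remainder 2


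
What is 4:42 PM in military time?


Input: 4:42 PM
PM: 4 + 12 = 16

16:42


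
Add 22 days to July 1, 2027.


July 23, 2027

Start: July 1, 2027
Add 22 days
July 1 + 22 = July 23, 2027


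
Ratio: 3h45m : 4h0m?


15:16 (0.94)

Duration 1: 225 minutes
Duration 2: 240 minutes
Ratio = 225:240
GCD = 15
Simplified = 15:16
As a decimal: 15/16 ≈ 0.94


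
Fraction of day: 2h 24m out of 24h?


0.1000 (10.00%)

Total minutes: 2×60 + 24 = 144
Day = 24×60 = 1440 minutes
Fraction = 144/1440 = 0.1000
As a percentage: 144/1440 × 100 = 10.00%


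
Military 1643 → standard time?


4:43 PM

Hour: 16
16 - 12 = 4 → PM


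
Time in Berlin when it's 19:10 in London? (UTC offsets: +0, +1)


20:10

Time difference = UTC+1 - UTC+0 = +1 hours
New hour = (19 + 1) mod 24
= 20 mod 24 = 20
Minutes unchanged → 20:10


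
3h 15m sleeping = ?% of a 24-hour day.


Time: 195 minutes
Day: 1440 minutes
Percentage = (195/1440) × 100 ≈ 13.5%

13.5%


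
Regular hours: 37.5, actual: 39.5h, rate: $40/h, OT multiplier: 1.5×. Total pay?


Regular: 37.5h × $40 = $1500.00
Overtime: 39.5 - 37.5 = 2.0h
OT pay: 2.0h × $40 × 1.5 = $120.00
Total = $1500.00 + $120.00 = $1620.00

$1620.00


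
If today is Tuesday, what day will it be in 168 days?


Tuesday

Start: Tuesday (index 1)
(1 + 168) mod 7
= 169 mod 7
= 1
Index 1 → Tuesday


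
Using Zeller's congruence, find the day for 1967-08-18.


Zeller's congruence:
q=18, m=8, k=67, j=19
h = (18 + ⌊13×9/5⌋ + 67 + ⌊67/4⌋ + ⌊19/4⌋ - 2×19) mod 7
= (18 + 23 + 67 + 16 + 4 - 38) mod 7
= 90 mod 7 = 6
h=6 → Friday

Friday


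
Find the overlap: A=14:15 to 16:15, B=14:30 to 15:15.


45 minutes

Meeting A: 855-975 (in minutes from midnight)
Meeting B: 870-915
Overlap start = max(855, 870) = 870
Overlap end = min(975, 915) = 915
Overlap = max(0, 915 - 870) = 45 min


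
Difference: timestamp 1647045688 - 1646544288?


Difference = 1647045688 - 1646544288 = 501400 seconds
In hours: 501400 / 3600 ≈ 139.3
In days: 501400 / 86400 ≈ 5.80

501400 seconds (139.3 hours / 5.80 days)


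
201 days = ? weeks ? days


Weeks: 201 ÷ 7 = 28 remainder 5

28 weeks 5 days


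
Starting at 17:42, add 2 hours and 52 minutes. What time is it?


Start: 1062 minutes from midnight
Add: 172 minutes
Total: 1234 minutes
Hours: 1234 ÷ 60 = 20 remainder 34

20:34


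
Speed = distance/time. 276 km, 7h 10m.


Distance: 276 km
Time: 7h 10m = 430 min = 430/60 = 43/6 hours
Speed = 276 ÷ (43/6) = 276 × 6 / 43 = 1656/43 ≈ 38.5 km/h

38.5 km/h


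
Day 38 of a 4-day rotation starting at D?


Shifts: A, B, C, D
Start: D (index 3)
Day 38: (3 + 38 - 1) mod 4
= 40 mod 4
= 0
Index 0 → shift A

Shift A


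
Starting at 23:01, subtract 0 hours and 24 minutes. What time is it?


22:37

Start: 1381 minutes from midnight
Subtract: 24 minutes
Remaining: 1381 - 24 = 1357
Hours: 22, Minutes: 37


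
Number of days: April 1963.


Month: April (month 4)
April has 30 days

30 days


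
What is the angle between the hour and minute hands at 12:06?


Hour hand (12 ≡ 0 on the dial): 0×30 + 6×0.5 = 3.0°
Minute hand = 6×6 = 36°
Difference = |3.0 - 36| = 33.0°

33.0°


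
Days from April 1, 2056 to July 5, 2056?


95 days

From April 1, 2056 to July 5, 2056
Rest of April 2056: 30 - 1 = 29
Full months: May 31, June 30
Days into July 2056: 5
Total = 29 + 31 + 30 + 5 = 95 days


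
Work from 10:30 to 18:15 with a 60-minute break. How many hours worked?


6h 45m (405 minutes)

Total time = (18×60+15) - (10×60+30)
= 1095 - 630 = 465 min
Minus break: 465 - 60 = 405 min
= 6h 45m


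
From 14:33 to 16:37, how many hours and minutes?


2h 4m

End time in minutes: 16×60 + 37 = 997
Start time in minutes: 14×60 + 33 = 873
Difference = 997 - 873 = 124 minutes
= 2 hours 4 minutes


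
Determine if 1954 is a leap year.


Rules: divisible by 4 AND (not by 100 OR by 400)
1954 ÷ 4 = 488 remainder 2 → not divisible by 4
Not divisible by 4 → not a leap year

No


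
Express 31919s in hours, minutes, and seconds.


8h 51m 59s

Hours: 31919 ÷ 3600 = 8 remainder 3119
Minutes: 3119 ÷ 60 = 51 remainder 59
Seconds: 59


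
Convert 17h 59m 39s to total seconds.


Hours: 17 × 3600 = 61200
Minutes: 59 × 60 = 3540
Seconds: 39
Total = 61200 + 3540 + 39 = 64779

64779 seconds


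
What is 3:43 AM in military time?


03:43

Input: 3:43 AM
AM hour stays: 3


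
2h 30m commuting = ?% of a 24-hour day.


Time: 150 minutes
Day: 1440 minutes
Percentage = (150/1440) × 100 ≈ 10.4%

10.4%


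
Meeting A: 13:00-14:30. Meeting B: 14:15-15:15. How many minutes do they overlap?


Meeting A: 780-870 (in minutes from midnight)
Meeting B: 855-915
Overlap start = max(780, 855) = 855
Overlap end = min(870, 915) = 870
Overlap = max(0, 870 - 855) = 15 min

15 minutes


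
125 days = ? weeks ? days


Weeks: 125 ÷ 7 = 17 remainder 6

17 weeks 6 days


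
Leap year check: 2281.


Rules: divisible by 4 AND (not by 100 OR by 400)
2281 ÷ 4 = 570 remainder 1 → not divisible by 4
Not divisible by 4 → not a leap year

No


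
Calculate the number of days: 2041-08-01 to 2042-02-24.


From August 1, 2041 to February 24, 2042
Rest of August 2041: 31 - 1 = 30
Full months: September 30, October 31, November 30, December 31, January 31
Days into February 2042: 24
Total = 30 + 30 + 31 + 30 + 31 + 31 + 24 = 207 days

207 days


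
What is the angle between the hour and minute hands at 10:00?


60.0°

Hour hand = 10×30 + 0×0.5 = 300.0°
Minute hand = 0×6 = 0°
Difference = |300.0 - 0| = 300.0°
Since > 180°: 360 - 300.0 = 60.0°


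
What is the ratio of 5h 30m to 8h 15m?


Duration 1: 330 minutes
Duration 2: 495 minutes
Ratio = 330:495
GCD = 165
Simplified = 2:3
As a decimal: 2/3 ≈ 0.67

2:3 (0.67)


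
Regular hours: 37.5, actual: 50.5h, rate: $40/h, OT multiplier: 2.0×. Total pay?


Regular: 37.5h × $40 = $1500.00
Overtime: 50.5 - 37.5 = 13.0h
OT pay: 13.0h × $40 × 2.0 = $1040.00
Total = $1500.00 + $1040.00 = $2540.00

$2540.00
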